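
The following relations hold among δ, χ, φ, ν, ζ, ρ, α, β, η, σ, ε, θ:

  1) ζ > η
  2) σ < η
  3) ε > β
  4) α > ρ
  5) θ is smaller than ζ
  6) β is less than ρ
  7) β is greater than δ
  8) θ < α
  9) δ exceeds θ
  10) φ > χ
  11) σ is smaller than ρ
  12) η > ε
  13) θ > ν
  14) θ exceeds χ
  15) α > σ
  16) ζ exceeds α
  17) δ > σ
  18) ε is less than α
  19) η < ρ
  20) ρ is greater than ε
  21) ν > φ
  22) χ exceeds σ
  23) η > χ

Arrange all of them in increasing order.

σ < χ < φ < ν < θ < δ < β < ε < η < ρ < α < ζ

Each adjacent pair is fixed by a given relation: σ < χ; χ < φ; φ < ν; ν < θ; θ < δ; δ < β; β < ε; ε < η; η < ρ; ρ < α; α < ζ. Chaining them end to end gives the full order.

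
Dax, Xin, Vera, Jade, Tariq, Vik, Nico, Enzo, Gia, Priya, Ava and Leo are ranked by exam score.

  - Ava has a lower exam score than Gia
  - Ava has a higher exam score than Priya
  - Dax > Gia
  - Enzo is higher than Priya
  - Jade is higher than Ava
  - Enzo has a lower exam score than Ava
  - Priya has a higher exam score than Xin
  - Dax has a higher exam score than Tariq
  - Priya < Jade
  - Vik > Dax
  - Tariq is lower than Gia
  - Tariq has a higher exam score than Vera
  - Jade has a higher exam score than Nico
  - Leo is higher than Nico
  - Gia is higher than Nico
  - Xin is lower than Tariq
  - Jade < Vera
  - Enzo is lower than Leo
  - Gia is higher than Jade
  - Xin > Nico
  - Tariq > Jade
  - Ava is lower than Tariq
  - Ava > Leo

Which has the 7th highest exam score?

Ava

Chaining the given pairs: Nico < Xin < Priya < Enzo < Leo < Ava < Jade < Vera < Tariq < Gia < Dax < Vik.
The 7th largest is Ava.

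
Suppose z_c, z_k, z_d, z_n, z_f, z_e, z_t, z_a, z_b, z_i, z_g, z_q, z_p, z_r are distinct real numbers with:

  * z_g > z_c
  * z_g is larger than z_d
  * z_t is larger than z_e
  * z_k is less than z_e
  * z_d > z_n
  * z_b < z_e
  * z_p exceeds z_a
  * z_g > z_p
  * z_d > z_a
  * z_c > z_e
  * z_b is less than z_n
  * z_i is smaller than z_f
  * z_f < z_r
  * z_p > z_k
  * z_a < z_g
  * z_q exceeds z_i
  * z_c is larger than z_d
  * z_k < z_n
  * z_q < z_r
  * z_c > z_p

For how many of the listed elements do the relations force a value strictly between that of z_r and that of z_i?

2

Chaining upward from z_i reaches: z_q, z_f.
Chaining downward from z_r reaches: z_q, z_f.
Strictly between z_i and z_r are those in both lists: z_q, z_f — 2 elements.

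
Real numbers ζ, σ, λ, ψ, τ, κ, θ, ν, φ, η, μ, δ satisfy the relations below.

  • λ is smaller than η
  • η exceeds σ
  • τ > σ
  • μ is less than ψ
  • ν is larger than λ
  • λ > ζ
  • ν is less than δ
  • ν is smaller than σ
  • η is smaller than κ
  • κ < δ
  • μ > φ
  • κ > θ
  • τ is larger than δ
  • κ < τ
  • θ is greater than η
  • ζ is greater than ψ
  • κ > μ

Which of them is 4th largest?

Piecing the relations together gives one ordering: φ < μ < ψ < ζ < λ < ν < σ < η < θ < κ < δ < τ.
The 4th largest is θ.

θ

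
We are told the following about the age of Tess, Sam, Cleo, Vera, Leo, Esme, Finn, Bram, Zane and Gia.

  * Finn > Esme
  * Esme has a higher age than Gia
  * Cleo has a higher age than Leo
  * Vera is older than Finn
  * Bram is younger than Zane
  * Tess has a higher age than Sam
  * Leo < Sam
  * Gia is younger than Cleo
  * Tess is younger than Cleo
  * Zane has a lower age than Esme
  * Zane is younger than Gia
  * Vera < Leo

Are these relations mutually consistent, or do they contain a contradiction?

Every relation is compatible with Bram < Zane < Gia < Esme < Finn < Vera < Leo < Sam < Tess < Cleo; the set is consistent.

consistent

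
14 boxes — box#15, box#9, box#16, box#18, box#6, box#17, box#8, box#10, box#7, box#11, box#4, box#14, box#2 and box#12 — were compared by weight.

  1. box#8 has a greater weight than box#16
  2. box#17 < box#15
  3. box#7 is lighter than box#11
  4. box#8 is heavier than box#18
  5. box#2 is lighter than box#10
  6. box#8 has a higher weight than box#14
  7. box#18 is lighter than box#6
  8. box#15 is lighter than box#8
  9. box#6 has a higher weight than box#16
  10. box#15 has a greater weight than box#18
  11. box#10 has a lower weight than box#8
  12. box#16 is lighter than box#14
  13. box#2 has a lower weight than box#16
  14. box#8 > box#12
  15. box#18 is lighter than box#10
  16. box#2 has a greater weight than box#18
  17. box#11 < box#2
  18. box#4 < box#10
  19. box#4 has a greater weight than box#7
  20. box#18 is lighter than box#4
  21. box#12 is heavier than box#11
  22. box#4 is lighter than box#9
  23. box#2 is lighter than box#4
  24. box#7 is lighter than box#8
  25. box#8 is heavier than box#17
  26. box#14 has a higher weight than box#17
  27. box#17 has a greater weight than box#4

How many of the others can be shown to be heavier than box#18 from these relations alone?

From box#18 the given relations immediately reach box#2, box#4, box#10, box#6, box#15, box#8.
From those, box#17, box#16, box#9 — 9 in total.
From those, box#14 — 10 in total.
No other element is forced above box#18 by the given relations, so the count is 10.

10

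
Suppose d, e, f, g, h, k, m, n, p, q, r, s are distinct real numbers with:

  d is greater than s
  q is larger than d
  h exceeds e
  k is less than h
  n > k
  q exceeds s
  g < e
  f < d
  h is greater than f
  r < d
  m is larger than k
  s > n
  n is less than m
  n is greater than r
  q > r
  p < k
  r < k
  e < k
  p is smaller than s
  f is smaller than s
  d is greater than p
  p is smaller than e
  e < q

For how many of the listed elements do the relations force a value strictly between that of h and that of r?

Chaining upward from r reaches: k, n, s, d, q, m.
Chaining downward from h reaches: f, p, g, e, k.
Strictly between r and h are those in both lists: k — 1 element.

1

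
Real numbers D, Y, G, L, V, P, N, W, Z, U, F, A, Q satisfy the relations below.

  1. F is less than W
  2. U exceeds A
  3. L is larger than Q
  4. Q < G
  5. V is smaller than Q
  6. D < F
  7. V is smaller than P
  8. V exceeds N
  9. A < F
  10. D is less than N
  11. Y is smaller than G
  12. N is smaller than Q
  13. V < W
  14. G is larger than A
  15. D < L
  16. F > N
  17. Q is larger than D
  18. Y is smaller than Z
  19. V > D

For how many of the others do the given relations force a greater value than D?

8

Directly above D: N, V, F, Q, L.
One step further: P, W, G (8 so far).
No other element is forced above D by the given relations, so the count is 8.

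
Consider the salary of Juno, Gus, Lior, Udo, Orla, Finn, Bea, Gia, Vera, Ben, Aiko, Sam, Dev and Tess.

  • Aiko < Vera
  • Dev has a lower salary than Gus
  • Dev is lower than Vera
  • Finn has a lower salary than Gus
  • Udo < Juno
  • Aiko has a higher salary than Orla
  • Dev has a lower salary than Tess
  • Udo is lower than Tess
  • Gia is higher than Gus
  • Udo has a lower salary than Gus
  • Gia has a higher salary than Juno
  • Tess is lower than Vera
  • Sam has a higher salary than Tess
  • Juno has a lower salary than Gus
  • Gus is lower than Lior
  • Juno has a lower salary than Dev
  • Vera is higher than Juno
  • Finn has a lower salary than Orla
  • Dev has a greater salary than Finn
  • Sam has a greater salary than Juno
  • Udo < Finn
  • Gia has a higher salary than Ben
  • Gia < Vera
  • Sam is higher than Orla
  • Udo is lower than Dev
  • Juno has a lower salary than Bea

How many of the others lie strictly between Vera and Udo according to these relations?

8

The relations place Udo below Vera. An element lies strictly between them when it is forced above Udo and also forced below Vera.
Above Udo: {Finn, Orla, Juno, Dev, Tess, Sam, Aiko, Gus, Gia, Lior, Bea}. Below Vera: {Finn, Orla, Juno, Dev, Tess, Ben, Aiko, Gus, Gia}.
Intersection: {Finn, Orla, Juno, Dev, Tess, Aiko, Gus, Gia} — 8.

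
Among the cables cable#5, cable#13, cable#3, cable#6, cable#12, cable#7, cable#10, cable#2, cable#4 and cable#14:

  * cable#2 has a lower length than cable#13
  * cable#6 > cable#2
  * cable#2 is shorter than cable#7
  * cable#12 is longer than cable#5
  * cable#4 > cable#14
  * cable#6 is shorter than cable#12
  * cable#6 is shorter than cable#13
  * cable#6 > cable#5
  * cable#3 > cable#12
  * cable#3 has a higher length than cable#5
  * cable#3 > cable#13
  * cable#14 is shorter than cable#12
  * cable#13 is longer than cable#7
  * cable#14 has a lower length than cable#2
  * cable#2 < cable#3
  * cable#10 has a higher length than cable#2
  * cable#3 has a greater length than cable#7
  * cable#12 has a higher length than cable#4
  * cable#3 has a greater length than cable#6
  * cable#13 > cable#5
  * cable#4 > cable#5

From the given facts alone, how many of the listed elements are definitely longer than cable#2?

6

From cable#2 the given relations immediately reach cable#6, cable#10, cable#7, cable#13, cable#3.
From those, cable#12 — 6 in total.
No other element is forced above cable#2 by the given relations, so the count is 6.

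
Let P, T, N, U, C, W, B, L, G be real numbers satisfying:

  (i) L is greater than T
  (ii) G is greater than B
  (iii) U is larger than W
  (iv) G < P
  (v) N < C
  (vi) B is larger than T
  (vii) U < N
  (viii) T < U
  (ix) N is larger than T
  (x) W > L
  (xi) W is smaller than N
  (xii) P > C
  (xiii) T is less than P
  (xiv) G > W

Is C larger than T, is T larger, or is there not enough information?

C

Chaining the given relations: T < L < W < U < N < C.
So C is larger.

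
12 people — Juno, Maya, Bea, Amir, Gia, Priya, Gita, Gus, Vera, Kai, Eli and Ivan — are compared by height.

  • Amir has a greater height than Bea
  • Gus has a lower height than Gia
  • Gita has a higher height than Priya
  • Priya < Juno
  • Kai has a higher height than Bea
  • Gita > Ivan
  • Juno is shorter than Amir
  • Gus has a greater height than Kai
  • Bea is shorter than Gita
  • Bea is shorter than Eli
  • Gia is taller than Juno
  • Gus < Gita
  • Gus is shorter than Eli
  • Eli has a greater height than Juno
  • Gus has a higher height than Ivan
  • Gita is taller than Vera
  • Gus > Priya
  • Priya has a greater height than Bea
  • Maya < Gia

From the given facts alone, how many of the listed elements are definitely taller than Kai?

4

Directly above Kai: Gus.
One step further: Gita, Gia, Eli (4 so far).
Nothing else is reachable above Kai; 4 in all.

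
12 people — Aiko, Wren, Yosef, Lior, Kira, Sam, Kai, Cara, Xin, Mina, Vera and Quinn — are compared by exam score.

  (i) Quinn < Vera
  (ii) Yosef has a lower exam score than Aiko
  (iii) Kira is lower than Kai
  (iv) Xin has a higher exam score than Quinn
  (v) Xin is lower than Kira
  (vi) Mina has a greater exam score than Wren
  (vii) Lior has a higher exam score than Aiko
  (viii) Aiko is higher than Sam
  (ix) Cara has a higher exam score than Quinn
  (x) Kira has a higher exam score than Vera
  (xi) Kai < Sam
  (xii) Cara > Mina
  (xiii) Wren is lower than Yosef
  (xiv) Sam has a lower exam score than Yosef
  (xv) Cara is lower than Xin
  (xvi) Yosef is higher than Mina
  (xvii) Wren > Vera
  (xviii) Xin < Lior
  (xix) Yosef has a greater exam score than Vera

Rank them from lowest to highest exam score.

Quinn < Vera < Wren < Mina < Cara < Xin < Kira < Kai < Sam < Yosef < Aiko < Lior

Nothing is placed below Quinn, so it is least; from there Quinn < Vera; Vera < Wren; Wren < Mina; Mina < Cara; Cara < Xin; Xin < Kira; Kira < Kai; Kai < Sam; Sam < Yosef; Yosef < Aiko; Aiko < Lior, each given directly.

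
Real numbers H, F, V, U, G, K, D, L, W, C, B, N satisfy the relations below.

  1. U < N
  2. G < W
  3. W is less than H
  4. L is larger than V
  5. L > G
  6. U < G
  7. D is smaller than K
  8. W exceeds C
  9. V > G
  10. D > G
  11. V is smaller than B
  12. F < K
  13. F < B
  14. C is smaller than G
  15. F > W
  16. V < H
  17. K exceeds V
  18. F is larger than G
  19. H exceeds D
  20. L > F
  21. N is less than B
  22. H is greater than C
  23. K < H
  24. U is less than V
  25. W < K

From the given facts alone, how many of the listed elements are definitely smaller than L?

Directly below L: G, F, V.
One step further: U, C, W (6 so far).
No other element is forced below L by the given relations, so the count is 6.

6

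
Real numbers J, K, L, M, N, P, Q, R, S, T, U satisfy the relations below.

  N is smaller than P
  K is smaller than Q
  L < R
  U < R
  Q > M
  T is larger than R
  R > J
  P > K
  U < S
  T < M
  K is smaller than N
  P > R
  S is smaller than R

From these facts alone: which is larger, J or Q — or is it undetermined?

Following the relations from J: J < R < T < M < Q.
So Q is larger.

Q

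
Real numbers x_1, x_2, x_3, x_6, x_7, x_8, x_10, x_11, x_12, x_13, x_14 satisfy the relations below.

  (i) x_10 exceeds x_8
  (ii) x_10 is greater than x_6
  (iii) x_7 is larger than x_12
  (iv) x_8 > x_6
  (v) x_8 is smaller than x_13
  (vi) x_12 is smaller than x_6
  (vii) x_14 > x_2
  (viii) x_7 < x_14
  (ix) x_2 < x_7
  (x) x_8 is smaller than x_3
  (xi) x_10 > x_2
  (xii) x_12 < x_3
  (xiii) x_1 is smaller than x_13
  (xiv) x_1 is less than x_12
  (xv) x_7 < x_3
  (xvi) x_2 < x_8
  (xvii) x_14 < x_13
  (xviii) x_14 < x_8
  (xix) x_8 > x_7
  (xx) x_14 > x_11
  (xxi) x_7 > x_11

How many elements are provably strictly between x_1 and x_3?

5

Chaining upward from x_1 reaches: x_12, x_7, x_6, x_14, x_8, x_10, x_13.
Chaining downward from x_3 reaches: x_2, x_11, x_12, x_7, x_6, x_14, x_8.
Strictly between x_1 and x_3 are those in both lists: x_12, x_7, x_6, x_14, x_8 — 5 elements.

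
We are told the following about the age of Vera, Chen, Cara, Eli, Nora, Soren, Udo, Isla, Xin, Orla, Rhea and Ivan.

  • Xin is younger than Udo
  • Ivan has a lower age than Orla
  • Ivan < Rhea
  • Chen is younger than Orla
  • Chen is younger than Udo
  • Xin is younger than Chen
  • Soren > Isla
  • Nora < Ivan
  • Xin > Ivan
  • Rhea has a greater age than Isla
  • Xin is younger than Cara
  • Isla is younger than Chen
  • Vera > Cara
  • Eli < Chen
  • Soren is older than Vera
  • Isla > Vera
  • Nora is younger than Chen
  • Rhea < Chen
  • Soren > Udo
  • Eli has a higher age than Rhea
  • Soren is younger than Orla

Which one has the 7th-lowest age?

Rhea

Chaining the given pairs: Nora < Ivan < Xin < Cara < Vera < Isla < Rhea < Eli < Chen < Udo < Soren < Orla.
The 7th smallest is Rhea.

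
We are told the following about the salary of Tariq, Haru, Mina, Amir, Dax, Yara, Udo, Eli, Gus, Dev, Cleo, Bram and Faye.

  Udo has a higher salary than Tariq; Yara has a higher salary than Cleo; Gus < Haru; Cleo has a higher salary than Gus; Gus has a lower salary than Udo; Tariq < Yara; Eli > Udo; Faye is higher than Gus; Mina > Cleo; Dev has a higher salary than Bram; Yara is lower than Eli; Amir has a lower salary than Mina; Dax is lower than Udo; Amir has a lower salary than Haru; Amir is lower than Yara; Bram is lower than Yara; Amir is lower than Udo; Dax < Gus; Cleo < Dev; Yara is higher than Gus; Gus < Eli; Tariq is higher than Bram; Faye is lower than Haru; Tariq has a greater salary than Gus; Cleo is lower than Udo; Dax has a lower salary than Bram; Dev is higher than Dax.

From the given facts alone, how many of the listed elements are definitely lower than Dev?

Directly below Dev: Dax, Bram, Cleo.
One step further: Gus (4 so far).
No other element is forced below Dev by the given relations, so the count is 4.

4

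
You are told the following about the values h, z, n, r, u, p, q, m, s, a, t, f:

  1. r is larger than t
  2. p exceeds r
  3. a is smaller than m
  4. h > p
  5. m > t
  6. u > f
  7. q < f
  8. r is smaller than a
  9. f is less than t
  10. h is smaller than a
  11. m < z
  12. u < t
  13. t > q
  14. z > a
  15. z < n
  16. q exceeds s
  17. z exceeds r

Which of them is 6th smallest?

r

Piecing the relations together gives one ordering: s < q < f < u < t < r < p < h < a < m < z < n.
Counting 6 from the smallest end gives r.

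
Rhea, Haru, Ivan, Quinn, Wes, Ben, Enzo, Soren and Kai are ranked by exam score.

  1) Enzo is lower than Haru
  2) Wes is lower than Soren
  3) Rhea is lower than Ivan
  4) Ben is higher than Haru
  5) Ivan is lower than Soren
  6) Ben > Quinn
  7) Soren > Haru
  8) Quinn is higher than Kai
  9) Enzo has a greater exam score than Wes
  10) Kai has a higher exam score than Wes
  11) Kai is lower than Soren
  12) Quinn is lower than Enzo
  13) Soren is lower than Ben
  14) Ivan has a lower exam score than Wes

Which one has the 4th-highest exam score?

Piecing the relations together gives one ordering: Rhea < Ivan < Wes < Kai < Quinn < Enzo < Haru < Soren < Ben.
Counting 4 from the largest end gives Enzo.

Enzo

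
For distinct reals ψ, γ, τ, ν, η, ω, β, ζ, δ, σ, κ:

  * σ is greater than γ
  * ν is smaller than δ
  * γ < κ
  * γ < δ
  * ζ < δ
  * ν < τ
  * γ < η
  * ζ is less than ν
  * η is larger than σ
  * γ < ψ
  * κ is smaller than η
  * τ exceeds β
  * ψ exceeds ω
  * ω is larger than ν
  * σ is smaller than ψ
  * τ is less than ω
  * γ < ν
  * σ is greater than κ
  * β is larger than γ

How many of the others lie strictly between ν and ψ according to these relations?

Chaining upward from ν reaches: τ, ω, δ.
Chaining downward from ψ reaches: ζ, γ, β, κ, τ, ω, σ.
Strictly between ν and ψ are those in both lists: τ, ω — 2 elements.

2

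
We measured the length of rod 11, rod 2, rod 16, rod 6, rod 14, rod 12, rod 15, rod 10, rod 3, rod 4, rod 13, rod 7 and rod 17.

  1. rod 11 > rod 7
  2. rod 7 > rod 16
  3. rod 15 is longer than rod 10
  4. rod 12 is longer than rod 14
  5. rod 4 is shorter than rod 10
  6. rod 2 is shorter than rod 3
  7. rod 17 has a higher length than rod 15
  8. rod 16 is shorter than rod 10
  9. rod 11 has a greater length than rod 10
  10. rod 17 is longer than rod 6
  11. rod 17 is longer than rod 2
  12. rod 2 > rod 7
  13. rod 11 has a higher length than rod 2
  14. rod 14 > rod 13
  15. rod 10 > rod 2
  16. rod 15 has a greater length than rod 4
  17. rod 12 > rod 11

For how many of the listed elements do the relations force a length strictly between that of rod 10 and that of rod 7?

Chaining upward from rod 7 reaches: rod 2, rod 3, rod 15, rod 17, rod 11, rod 12.
Chaining downward from rod 10 reaches: rod 16, rod 2, rod 4.
Strictly between rod 7 and rod 10 are those in both lists: rod 2 — 1 element.

1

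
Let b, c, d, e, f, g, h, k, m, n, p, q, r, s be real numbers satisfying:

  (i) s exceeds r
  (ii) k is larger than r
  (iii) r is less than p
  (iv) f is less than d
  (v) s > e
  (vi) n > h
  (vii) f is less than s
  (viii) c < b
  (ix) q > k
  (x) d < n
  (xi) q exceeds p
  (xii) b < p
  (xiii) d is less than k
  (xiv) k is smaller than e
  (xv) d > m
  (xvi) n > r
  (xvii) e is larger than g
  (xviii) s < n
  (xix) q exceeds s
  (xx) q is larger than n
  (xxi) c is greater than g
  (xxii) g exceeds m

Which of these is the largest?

Chaining downward from q: directly below it, k, s, n, p; then f, h, d, r, b, e; then m, g, c.
That covers every other element, and nothing is given above q, so q is the largest.

q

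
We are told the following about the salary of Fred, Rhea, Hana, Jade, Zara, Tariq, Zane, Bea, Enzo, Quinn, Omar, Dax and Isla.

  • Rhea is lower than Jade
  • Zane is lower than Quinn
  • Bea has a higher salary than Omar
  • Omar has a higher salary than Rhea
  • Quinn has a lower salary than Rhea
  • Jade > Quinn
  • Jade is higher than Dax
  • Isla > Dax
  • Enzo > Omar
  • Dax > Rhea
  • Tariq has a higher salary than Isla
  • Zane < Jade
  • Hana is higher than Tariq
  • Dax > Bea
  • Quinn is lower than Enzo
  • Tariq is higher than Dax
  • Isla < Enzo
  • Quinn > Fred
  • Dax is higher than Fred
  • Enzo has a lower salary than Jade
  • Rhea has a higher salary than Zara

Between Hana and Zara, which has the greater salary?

Link the given pairs in sequence: Zara < Rhea; Rhea < Omar; Omar < Bea; Bea < Dax; Dax < Isla; Isla < Tariq; Tariq < Hana.
Chaining these gives Zara < Rhea < Omar < Bea < Dax < Isla < Tariq < Hana.
So Zara < Hana; Hana is the higher of the two.

Hana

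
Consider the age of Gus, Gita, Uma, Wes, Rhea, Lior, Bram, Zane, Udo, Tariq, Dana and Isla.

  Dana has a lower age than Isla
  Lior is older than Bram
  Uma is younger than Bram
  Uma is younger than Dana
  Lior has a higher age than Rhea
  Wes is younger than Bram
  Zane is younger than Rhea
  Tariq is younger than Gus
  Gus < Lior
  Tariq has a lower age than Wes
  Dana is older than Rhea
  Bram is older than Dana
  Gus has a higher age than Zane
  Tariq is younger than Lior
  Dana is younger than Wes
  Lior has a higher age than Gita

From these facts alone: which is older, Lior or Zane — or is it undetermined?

Lior

Zane < Rhea and Rhea < Dana give Zane < Dana.
Then Dana < Wes extends the chain to Wes.
Then Wes < Bram extends the chain to Bram.
With Bram < Lior: Zane < Rhea < Dana < Wes < Bram < Lior.
So Lior is older.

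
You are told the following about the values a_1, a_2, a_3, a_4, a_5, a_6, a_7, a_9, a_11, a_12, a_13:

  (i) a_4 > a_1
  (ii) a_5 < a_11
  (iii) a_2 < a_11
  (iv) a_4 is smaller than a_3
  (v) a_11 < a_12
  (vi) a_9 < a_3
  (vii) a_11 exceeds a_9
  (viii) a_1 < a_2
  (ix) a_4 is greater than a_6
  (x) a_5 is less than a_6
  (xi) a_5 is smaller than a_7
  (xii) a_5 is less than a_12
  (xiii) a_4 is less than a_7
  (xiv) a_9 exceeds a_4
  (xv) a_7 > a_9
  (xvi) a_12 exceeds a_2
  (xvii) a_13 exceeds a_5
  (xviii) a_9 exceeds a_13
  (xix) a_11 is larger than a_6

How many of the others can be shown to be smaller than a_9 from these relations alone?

From a_9 the given relations immediately reach a_13, a_4.
From those, a_5, a_6, a_1 — 5 in total.
Nothing else is reachable below a_9; 5 in all.

5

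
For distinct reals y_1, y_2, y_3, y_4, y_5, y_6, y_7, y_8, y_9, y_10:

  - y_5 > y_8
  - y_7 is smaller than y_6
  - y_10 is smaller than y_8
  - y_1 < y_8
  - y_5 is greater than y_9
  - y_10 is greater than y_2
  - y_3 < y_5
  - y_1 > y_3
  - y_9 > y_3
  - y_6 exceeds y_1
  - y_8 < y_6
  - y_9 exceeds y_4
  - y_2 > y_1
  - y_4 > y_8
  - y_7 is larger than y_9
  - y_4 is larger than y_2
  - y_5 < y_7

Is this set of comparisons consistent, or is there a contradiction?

Every relation is compatible with y_3 < y_1 < y_2 < y_10 < y_8 < y_4 < y_9 < y_5 < y_7 < y_6; the set is consistent.

consistent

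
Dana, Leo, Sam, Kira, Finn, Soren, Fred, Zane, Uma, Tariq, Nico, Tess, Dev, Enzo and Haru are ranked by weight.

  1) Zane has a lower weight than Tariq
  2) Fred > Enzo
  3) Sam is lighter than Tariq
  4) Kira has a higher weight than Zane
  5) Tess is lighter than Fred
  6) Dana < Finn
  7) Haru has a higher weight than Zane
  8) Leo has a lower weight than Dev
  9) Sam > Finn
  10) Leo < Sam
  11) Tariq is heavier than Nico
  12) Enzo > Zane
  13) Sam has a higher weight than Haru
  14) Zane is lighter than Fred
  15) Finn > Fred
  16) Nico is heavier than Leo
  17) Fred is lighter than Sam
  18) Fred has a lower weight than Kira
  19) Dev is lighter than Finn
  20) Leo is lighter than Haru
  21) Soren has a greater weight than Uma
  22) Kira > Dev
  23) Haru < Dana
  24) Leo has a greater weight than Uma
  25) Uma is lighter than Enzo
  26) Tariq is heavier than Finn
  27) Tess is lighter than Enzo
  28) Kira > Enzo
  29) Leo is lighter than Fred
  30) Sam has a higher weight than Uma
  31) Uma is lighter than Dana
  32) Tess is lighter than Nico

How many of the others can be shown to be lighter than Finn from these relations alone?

Directly below Finn: Fred, Dana, Dev.
One step further: Zane, Uma, Tess, Enzo, Leo, Haru (9 so far).
No other element is forced below Finn by the given relations, so the count is 9.

9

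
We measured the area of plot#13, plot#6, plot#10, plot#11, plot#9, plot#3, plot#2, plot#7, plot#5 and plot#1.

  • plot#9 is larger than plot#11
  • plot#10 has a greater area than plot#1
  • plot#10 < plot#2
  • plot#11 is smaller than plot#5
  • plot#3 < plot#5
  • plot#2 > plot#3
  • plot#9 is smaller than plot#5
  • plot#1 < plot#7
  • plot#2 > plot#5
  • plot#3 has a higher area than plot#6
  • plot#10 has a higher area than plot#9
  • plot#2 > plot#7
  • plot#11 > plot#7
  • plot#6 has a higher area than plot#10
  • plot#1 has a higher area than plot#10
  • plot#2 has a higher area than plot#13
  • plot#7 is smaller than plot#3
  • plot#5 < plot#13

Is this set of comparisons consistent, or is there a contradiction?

inconsistent

Chaining the given relations yields plot#1 < plot#7 < plot#11 < plot#9 < plot#10, so plot#1 < plot#10. But one relation states plot#10 < plot#1. These cannot both hold.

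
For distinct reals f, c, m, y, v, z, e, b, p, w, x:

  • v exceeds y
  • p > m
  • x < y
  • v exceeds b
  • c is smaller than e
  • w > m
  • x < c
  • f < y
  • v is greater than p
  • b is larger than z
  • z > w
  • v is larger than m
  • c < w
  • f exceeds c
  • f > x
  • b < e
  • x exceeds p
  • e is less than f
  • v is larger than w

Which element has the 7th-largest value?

w

Piecing the relations together gives one ordering: m < p < x < c < w < z < b < e < f < y < v.
Counting 7 from the largest end gives w.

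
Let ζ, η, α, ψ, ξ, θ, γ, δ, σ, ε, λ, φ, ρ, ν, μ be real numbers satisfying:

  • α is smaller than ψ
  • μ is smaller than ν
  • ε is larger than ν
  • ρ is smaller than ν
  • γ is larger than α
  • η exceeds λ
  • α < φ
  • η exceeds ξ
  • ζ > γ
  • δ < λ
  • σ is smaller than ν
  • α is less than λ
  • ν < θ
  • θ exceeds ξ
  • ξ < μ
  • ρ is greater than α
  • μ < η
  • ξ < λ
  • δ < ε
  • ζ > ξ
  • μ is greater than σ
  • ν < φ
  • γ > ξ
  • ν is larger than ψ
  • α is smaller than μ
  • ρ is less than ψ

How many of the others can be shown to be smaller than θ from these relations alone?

7

The elements the relations force below θ are σ, α, ξ, ρ, μ, ψ, ν — no chain reaches any other.
That is 7.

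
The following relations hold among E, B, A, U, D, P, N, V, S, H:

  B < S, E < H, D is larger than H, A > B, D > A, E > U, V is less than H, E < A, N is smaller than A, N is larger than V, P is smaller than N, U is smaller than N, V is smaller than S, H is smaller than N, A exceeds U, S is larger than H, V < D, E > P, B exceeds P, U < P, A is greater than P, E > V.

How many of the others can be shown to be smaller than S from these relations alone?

6

The elements the relations force below S are U, V, P, E, H, B — no chain reaches any other.
That is 6.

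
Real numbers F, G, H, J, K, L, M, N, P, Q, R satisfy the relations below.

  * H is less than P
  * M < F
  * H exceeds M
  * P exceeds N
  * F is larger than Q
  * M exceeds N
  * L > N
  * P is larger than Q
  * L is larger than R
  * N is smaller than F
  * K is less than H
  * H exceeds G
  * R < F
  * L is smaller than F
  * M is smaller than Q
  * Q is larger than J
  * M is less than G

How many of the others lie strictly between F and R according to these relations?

1

Chaining upward from R reaches: L.
Chaining downward from F reaches: N, J, M, L, Q.
Strictly between R and F are those in both lists: L — 1 element.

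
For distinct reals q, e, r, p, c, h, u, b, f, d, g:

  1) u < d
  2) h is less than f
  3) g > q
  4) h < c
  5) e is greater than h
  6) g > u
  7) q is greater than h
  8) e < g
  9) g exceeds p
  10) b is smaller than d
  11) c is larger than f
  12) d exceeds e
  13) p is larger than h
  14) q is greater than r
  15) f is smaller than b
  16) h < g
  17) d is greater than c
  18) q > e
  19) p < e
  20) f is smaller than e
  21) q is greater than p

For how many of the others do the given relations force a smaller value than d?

7

From d the given relations immediately reach u, e, b, c.
From those, h, f, p — 7 in total.
No other element is forced below d by the given relations, so the count is 7.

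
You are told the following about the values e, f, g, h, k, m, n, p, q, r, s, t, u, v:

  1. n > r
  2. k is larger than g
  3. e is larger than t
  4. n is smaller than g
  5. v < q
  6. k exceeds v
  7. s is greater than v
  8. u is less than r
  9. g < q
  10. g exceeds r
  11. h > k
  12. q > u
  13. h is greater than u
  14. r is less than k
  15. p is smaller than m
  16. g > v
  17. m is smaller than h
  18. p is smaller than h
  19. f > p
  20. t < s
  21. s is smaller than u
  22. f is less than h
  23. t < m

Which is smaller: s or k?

s < u and u < r give s < r.
Then r < n extends the chain to n.
Then n < g extends the chain to g.
With g < k: s < u < r < n < g < k.
So s < k; s is the smaller of the two.

s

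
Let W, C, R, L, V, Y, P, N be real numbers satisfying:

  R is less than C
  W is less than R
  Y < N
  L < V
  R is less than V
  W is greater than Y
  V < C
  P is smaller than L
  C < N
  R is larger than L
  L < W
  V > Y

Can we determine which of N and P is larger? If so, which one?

Link the given pairs in sequence: P < L; L < W; W < R; R < V; V < C; C < N.
Together: P < L < W < R < V < C < N.
So N is larger.

N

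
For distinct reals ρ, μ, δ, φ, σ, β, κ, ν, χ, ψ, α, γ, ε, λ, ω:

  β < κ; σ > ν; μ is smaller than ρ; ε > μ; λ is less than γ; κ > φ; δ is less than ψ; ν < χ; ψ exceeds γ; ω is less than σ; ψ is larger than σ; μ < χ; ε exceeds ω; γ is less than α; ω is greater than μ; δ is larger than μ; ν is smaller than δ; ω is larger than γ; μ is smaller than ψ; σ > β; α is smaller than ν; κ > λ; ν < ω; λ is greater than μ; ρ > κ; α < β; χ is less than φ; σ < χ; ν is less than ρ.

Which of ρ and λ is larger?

ρ

λ < γ and γ < α give λ < α.
Then α < ν extends the chain to ν.
Then ν < ω extends the chain to ω.
Then ω < σ extends the chain to σ.
With σ < χ: λ < γ < α < ν < ω < σ < χ.
With χ < φ: λ < γ < α < ν < ω < σ < χ < φ.
With φ < κ: λ < γ < α < ν < ω < σ < χ < φ < κ.
Then κ < ρ extends the chain to ρ.
So λ < ρ; ρ is the larger of the two.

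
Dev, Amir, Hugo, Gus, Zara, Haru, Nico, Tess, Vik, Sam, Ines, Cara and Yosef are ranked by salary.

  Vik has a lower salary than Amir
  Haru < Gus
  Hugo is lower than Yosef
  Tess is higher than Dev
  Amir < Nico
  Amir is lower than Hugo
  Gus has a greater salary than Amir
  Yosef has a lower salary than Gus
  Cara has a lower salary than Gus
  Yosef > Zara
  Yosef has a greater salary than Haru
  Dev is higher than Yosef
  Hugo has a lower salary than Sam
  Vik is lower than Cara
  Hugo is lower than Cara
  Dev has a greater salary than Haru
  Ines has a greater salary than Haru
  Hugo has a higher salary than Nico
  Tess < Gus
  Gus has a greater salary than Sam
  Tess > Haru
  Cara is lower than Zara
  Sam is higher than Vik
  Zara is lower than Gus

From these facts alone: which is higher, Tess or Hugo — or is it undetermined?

Tess

Hugo < Cara and Cara < Zara give Hugo < Zara.
With Zara < Yosef: Hugo < Cara < Zara < Yosef.
With Yosef < Dev: Hugo < Cara < Zara < Yosef < Dev.
Then Dev < Tess extends the chain to Tess.
So Tess is higher.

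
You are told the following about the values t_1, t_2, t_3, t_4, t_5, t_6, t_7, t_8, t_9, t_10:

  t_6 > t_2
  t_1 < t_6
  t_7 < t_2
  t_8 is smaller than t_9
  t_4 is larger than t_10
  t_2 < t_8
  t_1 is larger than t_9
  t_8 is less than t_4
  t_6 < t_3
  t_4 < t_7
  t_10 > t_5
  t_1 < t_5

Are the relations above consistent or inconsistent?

inconsistent

Chaining the given relations yields t_8 < t_9 < t_1 < t_5 < t_10 < t_4 < t_7 < t_2, so t_8 < t_2. But one relation states t_2 < t_8. These cannot both hold.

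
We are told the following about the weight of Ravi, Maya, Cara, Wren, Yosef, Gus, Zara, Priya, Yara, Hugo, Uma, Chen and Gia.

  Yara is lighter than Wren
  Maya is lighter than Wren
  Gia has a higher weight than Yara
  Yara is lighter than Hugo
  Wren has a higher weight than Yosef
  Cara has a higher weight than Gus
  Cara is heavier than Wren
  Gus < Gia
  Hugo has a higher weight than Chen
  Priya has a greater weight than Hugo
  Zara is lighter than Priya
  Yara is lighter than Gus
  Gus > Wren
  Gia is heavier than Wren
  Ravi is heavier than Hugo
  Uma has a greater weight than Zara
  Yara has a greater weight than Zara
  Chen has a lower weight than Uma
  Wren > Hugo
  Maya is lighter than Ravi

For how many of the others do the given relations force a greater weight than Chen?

8

From Chen the given relations immediately reach Hugo, Uma.
From those, Priya, Ravi, Wren — 5 in total.
From those, Gus, Gia, Cara — 8 in total.
Nothing else is reachable above Chen; 8 in all.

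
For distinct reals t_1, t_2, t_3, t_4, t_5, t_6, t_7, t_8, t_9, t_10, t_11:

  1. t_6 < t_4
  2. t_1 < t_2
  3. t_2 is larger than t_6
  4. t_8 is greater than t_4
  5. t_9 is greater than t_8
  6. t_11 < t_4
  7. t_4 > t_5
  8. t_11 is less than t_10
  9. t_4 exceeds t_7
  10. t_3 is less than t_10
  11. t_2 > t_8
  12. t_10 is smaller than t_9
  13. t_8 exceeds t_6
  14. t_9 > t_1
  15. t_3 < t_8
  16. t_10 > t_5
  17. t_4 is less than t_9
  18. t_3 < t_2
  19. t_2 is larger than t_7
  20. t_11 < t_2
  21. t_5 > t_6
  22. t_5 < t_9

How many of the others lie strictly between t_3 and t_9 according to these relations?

2

The relations place t_3 below t_9. An element lies strictly between them when it is forced above t_3 and also forced below t_9.
Above t_3: {t_8, t_10, t_2}. Below t_9: {t_1, t_11, t_6, t_5, t_7, t_4, t_8, t_10}.
Intersection: {t_8, t_10} — 2.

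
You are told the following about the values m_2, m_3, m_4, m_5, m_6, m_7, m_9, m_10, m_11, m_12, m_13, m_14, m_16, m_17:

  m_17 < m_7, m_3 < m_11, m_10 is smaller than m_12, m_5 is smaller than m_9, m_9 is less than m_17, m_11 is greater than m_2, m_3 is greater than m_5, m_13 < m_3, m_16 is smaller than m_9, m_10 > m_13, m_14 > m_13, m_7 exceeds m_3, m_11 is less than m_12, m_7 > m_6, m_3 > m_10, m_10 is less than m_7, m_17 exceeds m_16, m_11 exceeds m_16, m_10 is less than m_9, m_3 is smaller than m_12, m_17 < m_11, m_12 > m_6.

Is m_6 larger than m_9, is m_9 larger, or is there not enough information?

undetermined

Following every chain through m_6: above m_6 we get m_7, m_12.
m_9 is not reached, and no chain runs the other way from m_9 to m_6.
So the given relations leave the order of m_6 and m_9 undetermined.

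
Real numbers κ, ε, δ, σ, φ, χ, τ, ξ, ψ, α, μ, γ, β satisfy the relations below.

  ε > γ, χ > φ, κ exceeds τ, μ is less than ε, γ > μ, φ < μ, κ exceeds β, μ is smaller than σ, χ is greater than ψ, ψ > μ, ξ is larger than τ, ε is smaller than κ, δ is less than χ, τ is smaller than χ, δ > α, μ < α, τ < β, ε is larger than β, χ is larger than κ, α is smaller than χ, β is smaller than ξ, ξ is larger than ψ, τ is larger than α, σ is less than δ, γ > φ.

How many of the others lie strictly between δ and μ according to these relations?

2

The relations place μ below δ. An element lies strictly between them when it is forced above μ and also forced below δ.
Above μ: {ψ, α, σ, τ, β, γ, ξ, ε, κ, χ}. Below δ: {φ, α, σ}.
Intersection: {α, σ} — 2.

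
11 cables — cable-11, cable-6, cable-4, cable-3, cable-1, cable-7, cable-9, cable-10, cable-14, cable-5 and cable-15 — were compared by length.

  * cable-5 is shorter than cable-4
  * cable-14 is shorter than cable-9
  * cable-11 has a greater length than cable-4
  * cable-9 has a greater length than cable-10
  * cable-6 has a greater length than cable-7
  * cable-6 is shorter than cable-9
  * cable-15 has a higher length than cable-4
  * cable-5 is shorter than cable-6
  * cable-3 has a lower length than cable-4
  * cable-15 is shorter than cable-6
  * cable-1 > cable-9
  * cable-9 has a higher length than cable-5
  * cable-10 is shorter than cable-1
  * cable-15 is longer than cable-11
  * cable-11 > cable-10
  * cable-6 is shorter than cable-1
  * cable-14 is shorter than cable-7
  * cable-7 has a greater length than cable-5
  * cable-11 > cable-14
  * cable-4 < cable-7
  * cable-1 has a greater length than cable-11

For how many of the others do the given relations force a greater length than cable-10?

From cable-10 the given relations immediately reach cable-11, cable-9, cable-1.
From those, cable-15 — 4 in total.
From those, cable-6 — 5 in total.
No other element is forced above cable-10 by the given relations, so the count is 5.

5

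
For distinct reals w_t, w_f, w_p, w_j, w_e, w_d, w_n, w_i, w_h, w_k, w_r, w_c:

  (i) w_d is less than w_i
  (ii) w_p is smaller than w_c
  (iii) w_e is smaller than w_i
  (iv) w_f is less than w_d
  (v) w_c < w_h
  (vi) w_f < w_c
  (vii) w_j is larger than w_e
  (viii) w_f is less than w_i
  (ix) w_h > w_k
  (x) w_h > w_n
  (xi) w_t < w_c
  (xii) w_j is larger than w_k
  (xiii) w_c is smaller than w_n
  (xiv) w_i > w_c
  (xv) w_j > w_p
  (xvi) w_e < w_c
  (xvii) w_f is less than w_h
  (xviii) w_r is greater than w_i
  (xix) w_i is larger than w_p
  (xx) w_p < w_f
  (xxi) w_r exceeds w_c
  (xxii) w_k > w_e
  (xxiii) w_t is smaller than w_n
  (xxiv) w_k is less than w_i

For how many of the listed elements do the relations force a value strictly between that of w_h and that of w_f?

The relations place w_f below w_h. An element lies strictly between them when it is forced above w_f and also forced below w_h.
Above w_f: {w_c, w_n, w_d, w_i, w_r}. Below w_h: {w_p, w_t, w_e, w_c, w_k, w_n}.
Intersection: {w_c, w_n} — 2.

2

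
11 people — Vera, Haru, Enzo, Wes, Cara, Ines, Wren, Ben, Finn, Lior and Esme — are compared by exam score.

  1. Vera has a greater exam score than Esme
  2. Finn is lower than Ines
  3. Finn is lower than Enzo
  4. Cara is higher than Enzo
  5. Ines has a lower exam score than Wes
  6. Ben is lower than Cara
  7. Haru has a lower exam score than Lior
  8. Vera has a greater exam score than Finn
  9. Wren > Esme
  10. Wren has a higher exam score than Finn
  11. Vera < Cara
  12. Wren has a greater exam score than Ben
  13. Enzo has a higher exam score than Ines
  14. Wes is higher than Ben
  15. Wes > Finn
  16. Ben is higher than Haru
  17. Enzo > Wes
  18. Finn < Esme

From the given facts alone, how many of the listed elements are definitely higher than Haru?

The elements the relations force above Haru are Ben, Lior, Wes, Wren, Enzo, Cara — no chain reaches any other.
That is 6.

6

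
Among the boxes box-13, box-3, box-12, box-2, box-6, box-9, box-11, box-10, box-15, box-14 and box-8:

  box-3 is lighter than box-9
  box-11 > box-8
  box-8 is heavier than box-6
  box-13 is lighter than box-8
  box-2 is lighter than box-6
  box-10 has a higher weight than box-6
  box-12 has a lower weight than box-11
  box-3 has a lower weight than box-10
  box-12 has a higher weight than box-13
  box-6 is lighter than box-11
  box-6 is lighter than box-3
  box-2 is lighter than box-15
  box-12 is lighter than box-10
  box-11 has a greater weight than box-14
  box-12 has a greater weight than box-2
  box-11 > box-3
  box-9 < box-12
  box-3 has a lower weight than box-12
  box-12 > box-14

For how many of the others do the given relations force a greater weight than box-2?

8

From box-2 the given relations immediately reach box-6, box-15, box-12.
From those, box-3, box-8, box-10, box-11 — 7 in total.
From those, box-9 — 8 in total.
Nothing else is reachable above box-2; 8 in all.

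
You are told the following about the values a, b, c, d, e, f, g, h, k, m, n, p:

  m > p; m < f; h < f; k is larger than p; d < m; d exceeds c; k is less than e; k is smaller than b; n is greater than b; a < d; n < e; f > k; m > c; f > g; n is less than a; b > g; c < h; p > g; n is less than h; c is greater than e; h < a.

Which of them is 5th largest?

Chaining the given pairs: g < p < k < b < n < e < c < h < a < d < m < f.
Counting 5 from the largest end gives h.

h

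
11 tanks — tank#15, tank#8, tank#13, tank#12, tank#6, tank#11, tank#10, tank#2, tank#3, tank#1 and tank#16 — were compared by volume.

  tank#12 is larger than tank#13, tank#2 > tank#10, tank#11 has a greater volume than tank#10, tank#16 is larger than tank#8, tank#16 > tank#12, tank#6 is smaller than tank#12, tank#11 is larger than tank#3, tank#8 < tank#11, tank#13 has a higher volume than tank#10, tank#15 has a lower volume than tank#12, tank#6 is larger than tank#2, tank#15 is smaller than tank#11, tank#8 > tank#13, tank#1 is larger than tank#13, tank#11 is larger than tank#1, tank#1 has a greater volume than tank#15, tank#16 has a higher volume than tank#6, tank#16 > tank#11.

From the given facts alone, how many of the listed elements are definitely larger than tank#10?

The elements the relations force above tank#10 are tank#2, tank#13, tank#8, tank#1, tank#6, tank#11, tank#12, tank#16 — no chain reaches any other.
That is 8.

8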